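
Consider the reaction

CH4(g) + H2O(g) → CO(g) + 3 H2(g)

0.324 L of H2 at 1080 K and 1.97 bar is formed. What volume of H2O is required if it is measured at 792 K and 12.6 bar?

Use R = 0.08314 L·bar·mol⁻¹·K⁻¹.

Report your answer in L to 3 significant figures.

n(H2) = PV/RT = (1.97 × 0.324) / (0.08314 × 1080) = 0.007108 mol
n(H2O) = (1/3) × 0.007108 = 0.002369 mol
V = nRT/P = 0.002369 × 0.08314 × 792 / 12.6 = 0.01238 L

0.0124 L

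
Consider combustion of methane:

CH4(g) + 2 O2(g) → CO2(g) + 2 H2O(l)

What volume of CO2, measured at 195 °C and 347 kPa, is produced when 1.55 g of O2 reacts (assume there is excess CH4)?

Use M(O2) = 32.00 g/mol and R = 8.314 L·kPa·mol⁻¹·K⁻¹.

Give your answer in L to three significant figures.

n(O2) = 1.550 / 32.00 = 0.04844 mol
n(CO2) = (1/2) × 0.04844 = 0.02422 mol
V = nRT/P = 0.02422 × 8.314 × 468.15 / 347 = 0.2717 L

0.272 L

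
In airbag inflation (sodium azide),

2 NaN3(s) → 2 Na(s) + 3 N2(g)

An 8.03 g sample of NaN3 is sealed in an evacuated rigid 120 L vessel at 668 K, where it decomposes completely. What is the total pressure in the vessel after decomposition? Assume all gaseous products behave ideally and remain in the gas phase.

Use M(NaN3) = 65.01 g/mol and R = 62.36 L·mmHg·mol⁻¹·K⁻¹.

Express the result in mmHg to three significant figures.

n(NaN3) = 8.03 / 65.01 = 0.1235 mol
n(gas produced) = (3/2) × 0.1235 = 0.1852 mol
P = nRT/V = 0.1852 × 62.36 × 668 / 120 = 64.29 mmHg

64.3 mmHg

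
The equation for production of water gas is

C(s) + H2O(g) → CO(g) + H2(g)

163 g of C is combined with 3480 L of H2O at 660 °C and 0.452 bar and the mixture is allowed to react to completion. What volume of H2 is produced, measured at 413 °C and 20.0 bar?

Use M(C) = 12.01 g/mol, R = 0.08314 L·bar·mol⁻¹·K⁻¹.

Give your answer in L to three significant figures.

n(C) = 163 / 12.01 = 13.57 mol
n(H2O) = PV/RT = (0.452 × 3480) / (0.08314 × 933.15) = 20.27 mol
For 13.57 mol C, stoichiometry requires (1/1) × 13.57 = 13.57 mol H2O; 20.27 mol is available, so C is limiting.
n(H2) = (1/1) × 13.57 = 13.57 mol
V(H2) = nRT/P = 13.57 × 0.08314 × 686.15 / 20.0 = 38.71 L

38.7 L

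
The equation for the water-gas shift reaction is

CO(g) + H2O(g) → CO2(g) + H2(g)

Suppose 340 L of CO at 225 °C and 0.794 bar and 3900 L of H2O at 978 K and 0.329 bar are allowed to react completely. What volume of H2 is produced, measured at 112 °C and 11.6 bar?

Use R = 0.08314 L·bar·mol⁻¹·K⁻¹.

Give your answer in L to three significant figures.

n(CO) = PV/RT = (0.794 × 340) / (0.08314 × 498.15) = 6.518 mol
n(H2O) = PV/RT = (0.329 × 3900) / (0.08314 × 978) = 15.78 mol
For 6.518 mol CO, stoichiometry requires (1/1) × 6.518 = 6.518 mol H2O; 15.78 mol is available, so CO is limiting.
n(H2) = (1/1) × 6.518 = 6.518 mol
V(H2) = nRT/P = 6.518 × 0.08314 × 385.15 / 11.6 = 17.99 L

18.0 L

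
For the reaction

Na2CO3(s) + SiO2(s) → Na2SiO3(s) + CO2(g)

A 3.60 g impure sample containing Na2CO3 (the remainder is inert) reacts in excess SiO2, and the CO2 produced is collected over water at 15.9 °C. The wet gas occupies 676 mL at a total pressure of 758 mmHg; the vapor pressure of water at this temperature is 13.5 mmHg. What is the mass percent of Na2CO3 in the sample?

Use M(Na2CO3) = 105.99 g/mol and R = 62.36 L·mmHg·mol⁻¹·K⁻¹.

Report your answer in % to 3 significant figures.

82.2 %

P(CO2) = 758 − 13.5 = 744.5 mmHg
n(CO2) = PV/RT = (744.5 × 0.6760) / (62.36 × 289.05) = 0.02792 mol
n(Na2CO3) = (1/1) × 0.02792 = 0.02792 mol
m(Na2CO3) = 0.02792 × 105.99 = 2.959 g
%Na2CO3 = 2.959 / 3.60 × 100 = 82.19%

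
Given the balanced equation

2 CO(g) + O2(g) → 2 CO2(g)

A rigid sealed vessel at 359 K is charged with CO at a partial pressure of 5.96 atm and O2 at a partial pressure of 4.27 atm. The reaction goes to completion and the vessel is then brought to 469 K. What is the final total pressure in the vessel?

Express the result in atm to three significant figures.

With V and T fixed, P_i ∝ n_i, so the mole ratios apply directly to partial pressures at 359 K.
P(O2) required for 5.96 atm of CO = (1/2) × 5.96 = 2.980 atm; available 4.27 atm, so CO is limiting.
P(O2) remaining = 4.27 − (1/2) × 5.96 = 1.290 atm
P(gaseous products) = (2)/2 × 5.96 = 5.960 atm
P_total at 359 K = 1.290 + 5.960 = 7.250 atm
Scaling to 469 K: P = 7.250 × 469/359 = 9.471 atm

9.47 atm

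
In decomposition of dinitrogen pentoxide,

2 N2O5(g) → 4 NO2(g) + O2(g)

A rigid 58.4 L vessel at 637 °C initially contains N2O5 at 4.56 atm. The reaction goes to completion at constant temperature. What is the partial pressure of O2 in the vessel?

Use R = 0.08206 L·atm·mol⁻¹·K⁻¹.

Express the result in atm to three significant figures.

2.28 atm

n(N2O5)₀ = PV/RT = (4.56 × 58.4) / (0.08206 × 910.15) = 3.566 mol
n(O2) = (1/2) × 3.566 = 1.783 mol
P(O2) = nRT/V = 1.783 × 0.08206 × 910.15 / 58.4 = 2.280 atm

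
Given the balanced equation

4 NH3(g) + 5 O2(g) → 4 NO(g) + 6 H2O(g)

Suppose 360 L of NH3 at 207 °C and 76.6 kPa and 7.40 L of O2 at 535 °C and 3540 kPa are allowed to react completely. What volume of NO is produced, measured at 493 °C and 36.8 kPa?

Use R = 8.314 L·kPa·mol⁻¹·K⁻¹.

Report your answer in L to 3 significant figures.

540 L

n(NH3) = PV/RT = (76.6 × 360) / (8.314 × 480.15) = 6.908 mol
n(O2) = PV/RT = (3540 × 7.40) / (8.314 × 808.15) = 3.899 mol
For 6.908 mol NH3, stoichiometry requires (5/4) × 6.908 = 8.635 mol O2; 3.899 mol is available, so O2 is limiting.
n(NO) = (4/5) × 3.899 = 3.119 mol
V(NO) = nRT/P = 3.119 × 8.314 × 766.15 / 36.8 = 539.9 L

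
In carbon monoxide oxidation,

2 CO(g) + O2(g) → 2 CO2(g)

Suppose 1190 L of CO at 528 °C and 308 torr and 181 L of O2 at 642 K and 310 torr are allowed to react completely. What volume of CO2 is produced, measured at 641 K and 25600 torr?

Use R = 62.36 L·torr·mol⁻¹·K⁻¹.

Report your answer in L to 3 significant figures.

n(CO) = PV/RT = (308 × 1190) / (62.36 × 801.15) = 7.336 mol
n(O2) = PV/RT = (310 × 181) / (62.36 × 642) = 1.402 mol
For 7.336 mol CO, stoichiometry requires (1/2) × 7.336 = 3.668 mol O2; 1.402 mol is available, so O2 is limiting.
n(CO2) = (2/1) × 1.402 = 2.804 mol
V(CO2) = nRT/P = 2.804 × 62.36 × 641 / 25600 = 4.378 L

4.38 L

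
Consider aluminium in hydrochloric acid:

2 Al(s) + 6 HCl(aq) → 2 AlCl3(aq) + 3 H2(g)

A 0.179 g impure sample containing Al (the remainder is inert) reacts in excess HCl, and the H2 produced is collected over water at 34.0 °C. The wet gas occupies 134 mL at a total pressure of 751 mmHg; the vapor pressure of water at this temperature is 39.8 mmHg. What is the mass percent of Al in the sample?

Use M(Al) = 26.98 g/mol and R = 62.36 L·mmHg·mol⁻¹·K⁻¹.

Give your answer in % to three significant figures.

P(H2) = 751 − 39.8 = 711.2 mmHg
n(H2) = PV/RT = (711.2 × 0.1340) / (62.36 × 307.15) = 0.004976 mol
n(Al) = (2/3) × 0.004976 = 0.003317 mol
m(Al) = 0.003317 × 26.98 = 0.08949 g
%Al = 0.08949 / 0.179 × 100 = 49.99%

50.0 %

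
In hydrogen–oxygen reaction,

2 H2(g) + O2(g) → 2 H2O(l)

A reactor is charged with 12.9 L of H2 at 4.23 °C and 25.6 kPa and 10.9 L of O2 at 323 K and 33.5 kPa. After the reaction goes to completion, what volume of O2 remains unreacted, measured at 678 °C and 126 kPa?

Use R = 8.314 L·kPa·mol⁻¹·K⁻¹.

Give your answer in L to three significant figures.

4.04 L

n(H2) = PV/RT = (25.6 × 12.9) / (8.314 × 277.38) = 0.1432 mol
n(O2) = PV/RT = (33.5 × 10.9) / (8.314 × 323) = 0.1360 mol
For 0.1432 mol H2, stoichiometry requires (1/2) × 0.1432 = 0.07160 mol O2; 0.1360 mol is available, so H2 is limiting.
n(O2) consumed = (1/2) × 0.1432 = 0.07160 mol; remaining = 0.1360 − 0.07160 = 0.06440 mol
V(O2) = nRT/P = 0.06440 × 8.314 × 951.15 / 126 = 4.042 L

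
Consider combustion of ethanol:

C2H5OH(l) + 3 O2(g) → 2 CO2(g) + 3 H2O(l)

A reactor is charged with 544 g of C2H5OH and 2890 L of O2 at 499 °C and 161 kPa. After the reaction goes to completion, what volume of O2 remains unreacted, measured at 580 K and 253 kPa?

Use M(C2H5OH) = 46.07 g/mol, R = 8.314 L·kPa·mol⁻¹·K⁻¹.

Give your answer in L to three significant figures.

n(C2H5OH) = 544 / 46.07 = 11.81 mol
n(O2) = PV/RT = (161 × 2890) / (8.314 × 772.15) = 72.48 mol
For 11.81 mol C2H5OH, stoichiometry requires (3/1) × 11.81 = 35.43 mol O2; 72.48 mol is available, so C2H5OH is limiting.
n(O2) consumed = (3/1) × 11.81 = 35.43 mol; remaining = 72.48 − 35.43 = 37.05 mol
V(O2) = nRT/P = 37.05 × 8.314 × 580 / 253 = 706.2 L

706 L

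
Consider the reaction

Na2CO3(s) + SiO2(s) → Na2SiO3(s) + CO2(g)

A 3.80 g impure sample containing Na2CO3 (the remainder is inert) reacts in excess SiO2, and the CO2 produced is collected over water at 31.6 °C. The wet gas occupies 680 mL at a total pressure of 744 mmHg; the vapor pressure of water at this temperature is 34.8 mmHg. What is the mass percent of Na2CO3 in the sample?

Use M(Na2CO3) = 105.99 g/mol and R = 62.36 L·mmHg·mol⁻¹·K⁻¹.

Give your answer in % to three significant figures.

70.8 %

P(CO2) = 744 − 34.8 = 709.2 mmHg
n(CO2) = PV/RT = (709.2 × 0.6800) / (62.36 × 304.75) = 0.02538 mol
n(Na2CO3) = (1/1) × 0.02538 = 0.02538 mol
m(Na2CO3) = 0.02538 × 105.99 = 2.690 g
%Na2CO3 = 2.690 / 3.80 × 100 = 70.79%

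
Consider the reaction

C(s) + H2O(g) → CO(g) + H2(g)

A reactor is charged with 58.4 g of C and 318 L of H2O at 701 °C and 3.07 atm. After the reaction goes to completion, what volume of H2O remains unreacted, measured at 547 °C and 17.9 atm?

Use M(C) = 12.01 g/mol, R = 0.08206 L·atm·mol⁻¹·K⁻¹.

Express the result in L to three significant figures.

n(C) = 58.4 / 12.01 = 4.863 mol
n(H2O) = PV/RT = (3.07 × 318) / (0.08206 × 974.15) = 12.21 mol
For 4.863 mol C, stoichiometry requires (1/1) × 4.863 = 4.863 mol H2O; 12.21 mol is available, so C is limiting.
n(H2O) consumed = (1/1) × 4.863 = 4.863 mol; remaining = 12.21 − 4.863 = 7.347 mol
V(H2O) = nRT/P = 7.347 × 0.08206 × 820.15 / 17.9 = 27.62 L

27.6 L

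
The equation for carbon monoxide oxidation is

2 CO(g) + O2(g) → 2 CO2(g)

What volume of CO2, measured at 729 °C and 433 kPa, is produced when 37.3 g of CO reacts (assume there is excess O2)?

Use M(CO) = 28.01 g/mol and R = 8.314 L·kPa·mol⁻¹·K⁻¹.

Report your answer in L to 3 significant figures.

25.6 L

n(CO) = 37.30 / 28.01 = 1.332 mol
n(CO2) = (2/2) × 1.332 = 1.332 mol
V = nRT/P = 1.332 × 8.314 × 1002.15 / 433 = 25.63 L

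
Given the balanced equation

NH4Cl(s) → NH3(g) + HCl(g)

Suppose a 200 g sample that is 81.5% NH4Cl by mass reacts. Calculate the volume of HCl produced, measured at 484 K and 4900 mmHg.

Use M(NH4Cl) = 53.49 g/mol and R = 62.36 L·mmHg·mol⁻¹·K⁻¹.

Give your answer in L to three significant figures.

mass of NH4Cl = 200 × 81.5/100 = 163.0 g
n(NH4Cl) = 163.0 / 53.49 = 3.047 mol
n(HCl) = (1/1) × 3.047 = 3.047 mol
V = nRT/P = 3.047 × 62.36 × 484 / 4900 = 18.77 L

18.8 L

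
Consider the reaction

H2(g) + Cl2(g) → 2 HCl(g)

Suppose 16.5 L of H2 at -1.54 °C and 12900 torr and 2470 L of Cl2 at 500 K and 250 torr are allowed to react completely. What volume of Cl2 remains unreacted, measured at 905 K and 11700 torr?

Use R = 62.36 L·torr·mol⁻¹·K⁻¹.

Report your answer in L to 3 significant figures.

34.9 L

n(H2) = PV/RT = (12900 × 16.5) / (62.36 × 271.61) = 12.57 mol
n(Cl2) = PV/RT = (250 × 2470) / (62.36 × 500) = 19.80 mol
For 12.57 mol H2, stoichiometry requires (1/1) × 12.57 = 12.57 mol Cl2; 19.80 mol is available, so H2 is limiting.
n(Cl2) consumed = (1/1) × 12.57 = 12.57 mol; remaining = 19.80 − 12.57 = 7.230 mol
V(Cl2) = nRT/P = 7.230 × 62.36 × 905 / 11700 = 34.87 L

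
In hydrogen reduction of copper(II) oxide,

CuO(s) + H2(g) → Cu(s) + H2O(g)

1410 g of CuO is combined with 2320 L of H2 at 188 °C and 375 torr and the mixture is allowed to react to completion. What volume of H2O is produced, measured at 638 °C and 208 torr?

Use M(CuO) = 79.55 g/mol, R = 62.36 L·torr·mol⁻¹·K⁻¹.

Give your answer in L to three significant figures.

4840 L

n(CuO) = 1410 / 79.55 = 17.72 mol
n(H2) = PV/RT = (375 × 2320) / (62.36 × 461.15) = 30.25 mol
For 17.72 mol CuO, stoichiometry requires (1/1) × 17.72 = 17.72 mol H2; 30.25 mol is available, so CuO is limiting.
n(H2O) = (1/1) × 17.72 = 17.72 mol
V(H2O) = nRT/P = 17.72 × 62.36 × 911.15 / 208 = 4841 L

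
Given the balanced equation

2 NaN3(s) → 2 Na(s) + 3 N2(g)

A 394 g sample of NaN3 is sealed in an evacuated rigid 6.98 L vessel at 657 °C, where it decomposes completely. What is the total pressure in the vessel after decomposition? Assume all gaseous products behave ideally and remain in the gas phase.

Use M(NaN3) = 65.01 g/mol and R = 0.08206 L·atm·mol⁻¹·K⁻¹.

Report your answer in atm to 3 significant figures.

99.4 atm

n(NaN3) = 394 / 65.01 = 6.061 mol
n(gas produced) = (3/2) × 6.061 = 9.091 mol
P = nRT/V = 9.091 × 0.08206 × 930.15 / 6.98 = 99.41 atm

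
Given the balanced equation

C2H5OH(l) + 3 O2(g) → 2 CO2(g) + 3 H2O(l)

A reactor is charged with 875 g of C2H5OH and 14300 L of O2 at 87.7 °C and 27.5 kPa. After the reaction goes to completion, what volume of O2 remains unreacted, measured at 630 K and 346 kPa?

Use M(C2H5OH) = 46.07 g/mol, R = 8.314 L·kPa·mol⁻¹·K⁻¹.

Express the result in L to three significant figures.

1120 L

n(C2H5OH) = 875 / 46.07 = 18.99 mol
n(O2) = PV/RT = (27.5 × 14300) / (8.314 × 360.85) = 131.1 mol
For 18.99 mol C2H5OH, stoichiometry requires (3/1) × 18.99 = 56.97 mol O2; 131.1 mol is available, so C2H5OH is limiting.
n(O2) consumed = (3/1) × 18.99 = 56.97 mol; remaining = 131.1 − 56.97 = 74.13 mol
V(O2) = nRT/P = 74.13 × 8.314 × 630 / 346 = 1122 L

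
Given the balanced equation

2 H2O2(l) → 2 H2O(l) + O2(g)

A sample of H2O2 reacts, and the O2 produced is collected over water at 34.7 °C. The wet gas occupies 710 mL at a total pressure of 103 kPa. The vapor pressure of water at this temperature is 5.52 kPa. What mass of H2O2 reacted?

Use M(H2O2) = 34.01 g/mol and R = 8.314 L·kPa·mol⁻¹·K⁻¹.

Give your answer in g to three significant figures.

P(O2) = 103 − 5.52 = 97.48 kPa
n(O2) = PV/RT = (97.48 × 0.7100) / (8.314 × 307.85) = 0.02704 mol
n(H2O2) = (2/1) × 0.02704 = 0.05408 mol
m(H2O2) = 0.05408 × 34.01 = 1.839 g

1.84 g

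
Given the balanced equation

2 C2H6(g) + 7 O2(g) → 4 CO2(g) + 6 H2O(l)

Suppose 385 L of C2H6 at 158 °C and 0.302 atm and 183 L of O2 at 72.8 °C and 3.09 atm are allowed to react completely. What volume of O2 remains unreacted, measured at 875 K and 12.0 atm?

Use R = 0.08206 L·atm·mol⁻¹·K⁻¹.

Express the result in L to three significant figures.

50.4 L

n(C2H6) = PV/RT = (0.302 × 385) / (0.08206 × 431.15) = 3.286 mol
n(O2) = PV/RT = (3.09 × 183) / (0.08206 × 345.95) = 19.92 mol
For 3.286 mol C2H6, stoichiometry requires (7/2) × 3.286 = 11.50 mol O2; 19.92 mol is available, so C2H6 is limiting.
n(O2) consumed = (7/2) × 3.286 = 11.50 mol; remaining = 19.92 − 11.50 = 8.420 mol
V(O2) = nRT/P = 8.420 × 0.08206 × 875 / 12.0 = 50.38 L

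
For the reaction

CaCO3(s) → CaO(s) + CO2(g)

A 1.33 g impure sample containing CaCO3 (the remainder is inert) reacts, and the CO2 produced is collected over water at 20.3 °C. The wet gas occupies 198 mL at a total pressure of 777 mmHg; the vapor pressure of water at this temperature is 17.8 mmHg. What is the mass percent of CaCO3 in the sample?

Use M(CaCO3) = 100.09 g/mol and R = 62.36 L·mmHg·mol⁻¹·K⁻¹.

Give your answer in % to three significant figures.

P(CO2) = 777 − 17.8 = 759.2 mmHg
n(CO2) = PV/RT = (759.2 × 0.1980) / (62.36 × 293.45) = 0.008215 mol
n(CaCO3) = (1/1) × 0.008215 = 0.008215 mol
m(CaCO3) = 0.008215 × 100.09 = 0.8222 g
%CaCO3 = 0.8222 / 1.33 × 100 = 61.82%

61.8 %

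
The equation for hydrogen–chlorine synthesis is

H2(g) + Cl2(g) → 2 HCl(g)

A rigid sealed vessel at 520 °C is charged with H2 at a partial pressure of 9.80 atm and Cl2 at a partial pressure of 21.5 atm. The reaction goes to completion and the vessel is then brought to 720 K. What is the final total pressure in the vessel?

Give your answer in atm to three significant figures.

At constant V, partial pressures at 520 °C are proportional to moles, so apply stoichiometry directly to pressures.
P(Cl2) required for 9.80 atm of H2 = (1/1) × 9.80 = 9.800 atm; available 21.5 atm, so H2 is limiting.
P(Cl2) remaining = 21.5 − (1/1) × 9.80 = 11.70 atm
P(gaseous products) = (2)/1 × 9.80 = 19.60 atm
P_total at 520 °C = 11.70 + 19.60 = 31.30 atm
Scaling to 720 K: P = 31.30 × 720/793.15 = 28.41 atm

28.4 atm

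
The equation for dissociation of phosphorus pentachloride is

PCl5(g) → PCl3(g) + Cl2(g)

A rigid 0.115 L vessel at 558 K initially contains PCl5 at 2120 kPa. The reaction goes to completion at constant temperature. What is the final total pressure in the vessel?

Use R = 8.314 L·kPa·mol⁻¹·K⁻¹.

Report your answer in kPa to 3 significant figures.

4240 kPa

Rigid vessel, constant T ⇒ P scales with total gas moles (1 → 2).
P_final = (2/1) × 2120 = 4240 kPa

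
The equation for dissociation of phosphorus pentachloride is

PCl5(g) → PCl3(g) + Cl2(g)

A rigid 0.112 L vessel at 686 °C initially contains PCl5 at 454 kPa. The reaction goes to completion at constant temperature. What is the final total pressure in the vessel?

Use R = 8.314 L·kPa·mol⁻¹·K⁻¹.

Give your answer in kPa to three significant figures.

At constant T and V, P ∝ n(gas): 1 mol gas → 2 mol gas.
P_final = (2/1) × 454 = 908.0 kPa

908 kPa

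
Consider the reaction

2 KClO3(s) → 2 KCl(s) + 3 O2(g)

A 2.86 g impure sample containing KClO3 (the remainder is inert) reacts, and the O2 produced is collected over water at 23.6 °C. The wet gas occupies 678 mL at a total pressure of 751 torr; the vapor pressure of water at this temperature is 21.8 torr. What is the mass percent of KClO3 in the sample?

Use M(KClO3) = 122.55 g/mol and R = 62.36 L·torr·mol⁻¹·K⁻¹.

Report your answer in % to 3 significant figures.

P(O2) = 751 − 21.8 = 729.2 torr
n(O2) = PV/RT = (729.2 × 0.6780) / (62.36 × 296.75) = 0.02672 mol
n(KClO3) = (2/3) × 0.02672 = 0.01781 mol
m(KClO3) = 0.01781 × 122.55 = 2.183 g
%KClO3 = 2.183 / 2.86 × 100 = 76.33%

76.3 %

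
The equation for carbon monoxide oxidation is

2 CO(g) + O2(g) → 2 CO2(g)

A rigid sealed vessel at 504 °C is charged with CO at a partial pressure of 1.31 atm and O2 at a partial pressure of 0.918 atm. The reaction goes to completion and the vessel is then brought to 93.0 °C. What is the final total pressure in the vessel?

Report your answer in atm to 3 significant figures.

Because the vessel is rigid and T is held at 504 °C, work the stoichiometry in partial pressures (P_i = n_iRT/V).
P(O2) required for 1.31 atm of CO = (1/2) × 1.31 = 0.6550 atm; available 0.918 atm, so CO is limiting.
P(O2) remaining = 0.918 − (1/2) × 1.31 = 0.2630 atm
P(gaseous products) = (2)/2 × 1.31 = 1.310 atm
P_total at 504 °C = 0.2630 + 1.310 = 1.573 atm
Scaling to 93.0 °C: P = 1.573 × 366.15/777.15 = 0.7411 atm

0.741 atm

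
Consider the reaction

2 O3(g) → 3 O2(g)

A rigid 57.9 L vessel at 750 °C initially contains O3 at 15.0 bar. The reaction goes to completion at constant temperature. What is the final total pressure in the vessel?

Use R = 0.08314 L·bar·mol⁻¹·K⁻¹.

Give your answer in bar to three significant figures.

Rigid vessel, constant T ⇒ P scales with total gas moles (2 → 3).
P_final = (3/2) × 15.0 = 22.50 bar

22.5 bar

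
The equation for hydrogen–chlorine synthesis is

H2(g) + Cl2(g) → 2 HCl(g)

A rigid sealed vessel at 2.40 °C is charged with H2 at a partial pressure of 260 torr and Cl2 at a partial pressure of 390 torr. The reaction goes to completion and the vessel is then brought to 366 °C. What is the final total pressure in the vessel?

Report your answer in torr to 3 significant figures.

Because the vessel is rigid and T is held at 2.40 °C, work the stoichiometry in partial pressures (P_i = n_iRT/V).
P(Cl2) required for 260 torr of H2 = (1/1) × 260 = 260.0 torr; available 390 torr, so H2 is limiting.
P(Cl2) remaining = 390 − (1/1) × 260 = 130.0 torr
P(gaseous products) = (2)/1 × 260 = 520.0 torr
P_total at 2.40 °C = 130.0 + 520.0 = 650.0 torr
Scaling to 366 °C: P = 650.0 × 639.15/275.55 = 1508 torr

1510 torr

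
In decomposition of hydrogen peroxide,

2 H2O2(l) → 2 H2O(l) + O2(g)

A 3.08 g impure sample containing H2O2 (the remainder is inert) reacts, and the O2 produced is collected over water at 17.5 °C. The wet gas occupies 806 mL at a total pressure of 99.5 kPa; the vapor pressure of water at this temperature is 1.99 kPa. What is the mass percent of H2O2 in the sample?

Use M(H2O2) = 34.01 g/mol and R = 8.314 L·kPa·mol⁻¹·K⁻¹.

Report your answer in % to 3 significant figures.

71.8 %

P(O2) = 99.5 − 1.99 = 97.51 kPa
n(O2) = PV/RT = (97.51 × 0.8060) / (8.314 × 290.65) = 0.03252 mol
n(H2O2) = (2/1) × 0.03252 = 0.06504 mol
m(H2O2) = 0.06504 × 34.01 = 2.212 g
%H2O2 = 2.212 / 3.08 × 100 = 71.82%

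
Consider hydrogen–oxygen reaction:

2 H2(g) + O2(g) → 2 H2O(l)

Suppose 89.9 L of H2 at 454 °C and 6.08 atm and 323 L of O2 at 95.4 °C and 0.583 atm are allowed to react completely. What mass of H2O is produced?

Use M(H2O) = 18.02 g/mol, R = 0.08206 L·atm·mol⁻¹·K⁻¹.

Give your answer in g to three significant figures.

165 g

n(H2) = PV/RT = (6.08 × 89.9) / (0.08206 × 727.15) = 9.160 mol
n(O2) = PV/RT = (0.583 × 323) / (0.08206 × 368.55) = 6.226 mol
For 9.160 mol H2, stoichiometry requires (1/2) × 9.160 = 4.580 mol O2; 6.226 mol is available, so H2 is limiting.
n(H2O) = (2/2) × 9.160 = 9.160 mol
m(H2O) = 9.160 × 18.02 = 165.1 g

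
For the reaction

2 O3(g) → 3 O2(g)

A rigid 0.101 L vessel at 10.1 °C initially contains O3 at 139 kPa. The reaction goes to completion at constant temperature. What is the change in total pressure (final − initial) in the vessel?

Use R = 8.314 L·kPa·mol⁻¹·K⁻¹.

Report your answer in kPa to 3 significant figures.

69.5 kPa

Since T and V are fixed, P_final/P_initial = n_final/n_initial = 3/2.
P_final = (3/2) × 139 = 208.5 kPa; ΔP = 208.5 − 139 = 69.50 kPa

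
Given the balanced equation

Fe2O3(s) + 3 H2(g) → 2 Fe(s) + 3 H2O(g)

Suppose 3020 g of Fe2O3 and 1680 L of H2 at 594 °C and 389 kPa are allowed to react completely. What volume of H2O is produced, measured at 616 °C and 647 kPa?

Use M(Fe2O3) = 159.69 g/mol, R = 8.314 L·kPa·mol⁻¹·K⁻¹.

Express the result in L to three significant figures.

648 L

n(Fe2O3) = 3020 / 159.69 = 18.91 mol
n(H2) = PV/RT = (389 × 1680) / (8.314 × 867.15) = 90.65 mol
For 18.91 mol Fe2O3, stoichiometry requires (3/1) × 18.91 = 56.73 mol H2; 90.65 mol is available, so Fe2O3 is limiting.
n(H2O) = (3/1) × 18.91 = 56.73 mol
V(H2O) = nRT/P = 56.73 × 8.314 × 889.15 / 647 = 648.2 L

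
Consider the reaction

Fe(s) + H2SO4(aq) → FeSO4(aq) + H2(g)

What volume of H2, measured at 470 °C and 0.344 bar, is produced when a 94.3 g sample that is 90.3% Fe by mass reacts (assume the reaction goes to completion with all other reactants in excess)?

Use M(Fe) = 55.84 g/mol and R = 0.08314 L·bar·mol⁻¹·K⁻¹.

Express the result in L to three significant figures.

mass of Fe = 94.3 × 90.3/100 = 85.15 g
n(Fe) = 85.15 / 55.84 = 1.525 mol
n(H2) = (1/1) × 1.525 = 1.525 mol
V = nRT/P = 1.525 × 0.08314 × 743.15 / 0.344 = 273.9 L

274 L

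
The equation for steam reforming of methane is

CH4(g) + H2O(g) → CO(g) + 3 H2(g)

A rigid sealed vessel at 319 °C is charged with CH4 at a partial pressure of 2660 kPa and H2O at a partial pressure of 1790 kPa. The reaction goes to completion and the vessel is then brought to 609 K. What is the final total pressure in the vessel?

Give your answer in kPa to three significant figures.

8260 kPa

With V and T fixed, P_i ∝ n_i, so the mole ratios apply directly to partial pressures at 319 °C.
P(H2O) required for 2660 kPa of CH4 = (1/1) × 2660 = 2660 kPa; available 1790 kPa, so H2O is limiting.
P(CH4) remaining = 2660 − (1/1) × 1790 = 870.0 kPa
P(gaseous products) = (1+3)/1 × 1790 = 7160 kPa
P_total at 319 °C = 870.0 + 7160 = 8030 kPa
Scaling to 609 K: P = 8030 × 609/592.15 = 8258 kPa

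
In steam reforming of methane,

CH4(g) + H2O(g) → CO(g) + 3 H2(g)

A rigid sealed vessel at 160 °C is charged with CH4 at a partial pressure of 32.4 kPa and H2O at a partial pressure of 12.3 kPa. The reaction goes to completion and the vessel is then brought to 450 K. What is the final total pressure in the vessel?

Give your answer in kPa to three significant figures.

72.0 kPa

With V and T fixed, P_i ∝ n_i, so the mole ratios apply directly to partial pressures at 160 °C.
P(H2O) required for 32.4 kPa of CH4 = (1/1) × 32.4 = 32.40 kPa; available 12.3 kPa, so H2O is limiting.
P(CH4) remaining = 32.4 − (1/1) × 12.3 = 20.10 kPa
P(gaseous products) = (1+3)/1 × 12.3 = 49.20 kPa
P_total at 160 °C = 20.10 + 49.20 = 69.30 kPa
Scaling to 450 K: P = 69.30 × 450/433.15 = 72.00 kPa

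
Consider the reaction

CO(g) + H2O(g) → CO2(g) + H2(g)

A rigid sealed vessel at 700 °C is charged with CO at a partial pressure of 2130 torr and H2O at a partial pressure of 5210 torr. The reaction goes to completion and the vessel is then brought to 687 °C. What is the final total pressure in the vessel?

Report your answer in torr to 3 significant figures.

Because the vessel is rigid and T is held at 700 °C, work the stoichiometry in partial pressures (P_i = n_iRT/V).
P(H2O) required for 2130 torr of CO = (1/1) × 2130 = 2130 torr; available 5210 torr, so CO is limiting.
P(H2O) remaining = 5210 − (1/1) × 2130 = 3080 torr
P(gaseous products) = (1+1)/1 × 2130 = 4260 torr
P_total at 700 °C = 3080 + 4260 = 7340 torr
Scaling to 687 °C: P = 7340 × 960.15/973.15 = 7242 torr

7240 torr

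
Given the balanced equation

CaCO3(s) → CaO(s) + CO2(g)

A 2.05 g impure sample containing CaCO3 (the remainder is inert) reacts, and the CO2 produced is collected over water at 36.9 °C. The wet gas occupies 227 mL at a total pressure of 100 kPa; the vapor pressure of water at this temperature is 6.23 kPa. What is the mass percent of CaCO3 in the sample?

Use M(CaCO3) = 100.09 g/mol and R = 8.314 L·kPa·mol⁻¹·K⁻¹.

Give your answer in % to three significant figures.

P(CO2) = 100 − 6.23 = 93.77 kPa
n(CO2) = PV/RT = (93.77 × 0.2270) / (8.314 × 310.05) = 0.008257 mol
n(CaCO3) = (1/1) × 0.008257 = 0.008257 mol
m(CaCO3) = 0.008257 × 100.09 = 0.8264 g
%CaCO3 = 0.8264 / 2.05 × 100 = 40.31%

40.3 %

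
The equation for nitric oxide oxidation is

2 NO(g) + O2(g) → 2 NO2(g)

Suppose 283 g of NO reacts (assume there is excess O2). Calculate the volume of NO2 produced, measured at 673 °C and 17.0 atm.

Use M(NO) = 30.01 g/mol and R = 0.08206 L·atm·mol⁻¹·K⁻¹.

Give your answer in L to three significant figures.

n(NO) = 283.0 / 30.01 = 9.430 mol
n(NO2) = (2/2) × 9.430 = 9.430 mol
V = nRT/P = 9.430 × 0.08206 × 946.15 / 17.0 = 43.07 L

43.1 L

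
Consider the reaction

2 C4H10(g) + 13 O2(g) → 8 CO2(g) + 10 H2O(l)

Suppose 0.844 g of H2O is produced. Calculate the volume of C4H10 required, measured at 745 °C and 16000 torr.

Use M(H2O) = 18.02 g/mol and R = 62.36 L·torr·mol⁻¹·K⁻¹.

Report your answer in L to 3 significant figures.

n(H2O) = 0.8440 / 18.02 = 0.04684 mol
n(C4H10) = (2/10) × 0.04684 = 0.009368 mol
V = nRT/P = 0.009368 × 62.36 × 1018.15 / 16000 = 0.03717 L

0.0372 L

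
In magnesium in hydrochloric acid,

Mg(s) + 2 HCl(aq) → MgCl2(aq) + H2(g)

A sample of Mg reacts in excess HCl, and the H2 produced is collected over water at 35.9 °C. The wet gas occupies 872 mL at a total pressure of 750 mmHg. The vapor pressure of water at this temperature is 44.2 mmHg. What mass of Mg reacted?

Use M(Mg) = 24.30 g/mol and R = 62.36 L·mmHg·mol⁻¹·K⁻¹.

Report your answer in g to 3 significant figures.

P(H2) = 750 − 44.2 = 705.8 mmHg
n(H2) = PV/RT = (705.8 × 0.8720) / (62.36 × 309.05) = 0.03193 mol
n(Mg) = (1/1) × 0.03193 = 0.03193 mol
m(Mg) = 0.03193 × 24.30 = 0.7759 g

0.776 g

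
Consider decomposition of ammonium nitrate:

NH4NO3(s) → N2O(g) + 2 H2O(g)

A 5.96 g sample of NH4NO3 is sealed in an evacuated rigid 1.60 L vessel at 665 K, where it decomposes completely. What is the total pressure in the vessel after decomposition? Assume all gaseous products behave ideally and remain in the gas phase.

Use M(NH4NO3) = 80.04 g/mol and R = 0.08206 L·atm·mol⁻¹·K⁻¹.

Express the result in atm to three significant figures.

7.62 atm

n(NH4NO3) = 5.96 / 80.04 = 0.07446 mol
n(gas produced) = (3/1) × 0.07446 = 0.2234 mol
P = nRT/V = 0.2234 × 0.08206 × 665 / 1.60 = 7.619 atm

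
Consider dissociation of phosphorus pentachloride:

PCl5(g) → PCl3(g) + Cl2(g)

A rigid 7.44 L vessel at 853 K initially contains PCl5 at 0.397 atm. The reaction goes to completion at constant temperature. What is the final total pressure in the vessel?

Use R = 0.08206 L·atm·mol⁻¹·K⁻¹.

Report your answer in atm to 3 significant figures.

At constant T and V, P ∝ n(gas): 1 mol gas → 2 mol gas.
P_final = (2/1) × 0.397 = 0.7940 atm

0.794 atm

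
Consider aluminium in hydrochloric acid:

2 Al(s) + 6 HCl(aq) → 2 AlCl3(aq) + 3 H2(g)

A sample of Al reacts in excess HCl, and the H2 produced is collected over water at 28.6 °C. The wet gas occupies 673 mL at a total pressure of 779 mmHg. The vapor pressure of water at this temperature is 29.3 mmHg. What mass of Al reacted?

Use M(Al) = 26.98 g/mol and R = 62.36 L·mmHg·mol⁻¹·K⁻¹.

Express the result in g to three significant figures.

0.482 g

P(H2) = 779 − 29.3 = 749.7 mmHg
n(H2) = PV/RT = (749.7 × 0.6730) / (62.36 × 301.75) = 0.02681 mol
n(Al) = (2/3) × 0.02681 = 0.01787 mol
m(Al) = 0.01787 × 26.98 = 0.4821 g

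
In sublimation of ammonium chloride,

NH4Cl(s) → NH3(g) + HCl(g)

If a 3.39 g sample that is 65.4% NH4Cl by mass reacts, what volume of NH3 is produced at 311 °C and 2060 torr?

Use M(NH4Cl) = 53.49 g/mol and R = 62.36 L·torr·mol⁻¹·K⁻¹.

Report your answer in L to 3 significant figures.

mass of NH4Cl = 3.39 × 65.4/100 = 2.217 g
n(NH4Cl) = 2.217 / 53.49 = 0.04145 mol
n(NH3) = (1/1) × 0.04145 = 0.04145 mol
V = nRT/P = 0.04145 × 62.36 × 584.15 / 2060 = 0.7330 L

0.733 L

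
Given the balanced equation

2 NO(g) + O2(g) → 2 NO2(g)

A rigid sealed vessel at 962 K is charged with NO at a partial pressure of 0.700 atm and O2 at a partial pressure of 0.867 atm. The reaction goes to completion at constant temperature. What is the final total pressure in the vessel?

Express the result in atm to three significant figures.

With V and T fixed, P_i ∝ n_i, so the mole ratios apply directly to partial pressures at 962 K.
P(O2) required for 0.700 atm of NO = (1/2) × 0.700 = 0.3500 atm; available 0.867 atm, so NO is limiting.
P(O2) remaining = 0.867 − (1/2) × 0.700 = 0.5170 atm
P(gaseous products) = (2)/2 × 0.700 = 0.7000 atm
P_total at 962 K = 0.5170 + 0.7000 = 1.217 atm

1.22 atm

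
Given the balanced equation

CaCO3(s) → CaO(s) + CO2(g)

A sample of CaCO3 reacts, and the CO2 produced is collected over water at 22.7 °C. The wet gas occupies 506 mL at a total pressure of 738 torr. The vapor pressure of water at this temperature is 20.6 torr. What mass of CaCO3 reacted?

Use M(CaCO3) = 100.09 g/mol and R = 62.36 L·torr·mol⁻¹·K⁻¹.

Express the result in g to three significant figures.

P(CO2) = 738 − 20.6 = 717.4 torr
n(CO2) = PV/RT = (717.4 × 0.5060) / (62.36 × 295.85) = 0.01968 mol
n(CaCO3) = (1/1) × 0.01968 = 0.01968 mol
m(CaCO3) = 0.01968 × 100.09 = 1.970 g

1.97 g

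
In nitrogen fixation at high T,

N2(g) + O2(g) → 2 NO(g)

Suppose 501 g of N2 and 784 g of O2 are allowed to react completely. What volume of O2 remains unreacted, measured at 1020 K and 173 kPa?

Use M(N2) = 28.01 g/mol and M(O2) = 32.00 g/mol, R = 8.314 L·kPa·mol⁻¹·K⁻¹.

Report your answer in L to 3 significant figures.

n(N2) = 501 / 28.01 = 17.89 mol
n(O2) = 784 / 32.00 = 24.50 mol
For 17.89 mol N2, stoichiometry requires (1/1) × 17.89 = 17.89 mol O2; 24.50 mol is available, so N2 is limiting.
n(O2) consumed = (1/1) × 17.89 = 17.89 mol; remaining = 24.50 − 17.89 = 6.610 mol
V(O2) = nRT/P = 6.610 × 8.314 × 1020 / 173 = 324.0 L

324 L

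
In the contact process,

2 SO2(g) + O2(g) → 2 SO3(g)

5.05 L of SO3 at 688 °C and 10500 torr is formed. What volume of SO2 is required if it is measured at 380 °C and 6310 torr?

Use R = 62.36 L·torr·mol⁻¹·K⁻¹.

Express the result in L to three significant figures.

n(SO3) = PV/RT = (10500 × 5.05) / (62.36 × 961.15) = 0.8847 mol
n(SO2) = (2/2) × 0.8847 = 0.8847 mol
V = nRT/P = 0.8847 × 62.36 × 653.15 / 6310 = 5.711 L

5.71 L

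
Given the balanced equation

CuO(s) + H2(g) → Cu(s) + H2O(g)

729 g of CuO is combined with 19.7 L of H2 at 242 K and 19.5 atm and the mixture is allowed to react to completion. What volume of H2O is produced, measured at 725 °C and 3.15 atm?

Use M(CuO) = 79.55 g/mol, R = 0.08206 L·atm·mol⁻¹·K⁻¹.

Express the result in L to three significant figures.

n(CuO) = 729 / 79.55 = 9.164 mol
n(H2) = PV/RT = (19.5 × 19.7) / (0.08206 × 242) = 19.34 mol
For 9.164 mol CuO, stoichiometry requires (1/1) × 9.164 = 9.164 mol H2; 19.34 mol is available, so CuO is limiting.
n(H2O) = (1/1) × 9.164 = 9.164 mol
V(H2O) = nRT/P = 9.164 × 0.08206 × 998.15 / 3.15 = 238.3 L

238 L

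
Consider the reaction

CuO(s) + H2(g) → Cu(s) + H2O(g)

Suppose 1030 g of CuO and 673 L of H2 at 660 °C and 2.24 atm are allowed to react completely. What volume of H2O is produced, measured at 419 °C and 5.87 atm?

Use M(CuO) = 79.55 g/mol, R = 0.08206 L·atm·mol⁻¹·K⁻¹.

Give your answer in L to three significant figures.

n(CuO) = 1030 / 79.55 = 12.95 mol
n(H2) = PV/RT = (2.24 × 673) / (0.08206 × 933.15) = 19.69 mol
For 12.95 mol CuO, stoichiometry requires (1/1) × 12.95 = 12.95 mol H2; 19.69 mol is available, so CuO is limiting.
n(H2O) = (1/1) × 12.95 = 12.95 mol
V(H2O) = nRT/P = 12.95 × 0.08206 × 692.15 / 5.87 = 125.3 L

125 L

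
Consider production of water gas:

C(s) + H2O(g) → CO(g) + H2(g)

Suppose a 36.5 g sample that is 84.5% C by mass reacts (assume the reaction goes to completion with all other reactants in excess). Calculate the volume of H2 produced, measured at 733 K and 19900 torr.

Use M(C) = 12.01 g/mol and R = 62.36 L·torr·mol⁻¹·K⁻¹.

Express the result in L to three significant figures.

mass of C = 36.5 × 84.5/100 = 30.84 g
n(C) = 30.84 / 12.01 = 2.568 mol
n(H2) = (1/1) × 2.568 = 2.568 mol
V = nRT/P = 2.568 × 62.36 × 733 / 19900 = 5.899 L

5.90 L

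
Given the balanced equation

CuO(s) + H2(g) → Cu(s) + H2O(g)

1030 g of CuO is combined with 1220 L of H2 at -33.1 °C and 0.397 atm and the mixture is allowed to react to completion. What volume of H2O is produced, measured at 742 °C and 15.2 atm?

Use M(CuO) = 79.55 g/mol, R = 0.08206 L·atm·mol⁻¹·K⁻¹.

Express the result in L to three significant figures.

71.0 L

n(CuO) = 1030 / 79.55 = 12.95 mol
n(H2) = PV/RT = (0.397 × 1220) / (0.08206 × 240.05) = 24.59 mol
For 12.95 mol CuO, stoichiometry requires (1/1) × 12.95 = 12.95 mol H2; 24.59 mol is available, so CuO is limiting.
n(H2O) = (1/1) × 12.95 = 12.95 mol
V(H2O) = nRT/P = 12.95 × 0.08206 × 1015.15 / 15.2 = 70.97 L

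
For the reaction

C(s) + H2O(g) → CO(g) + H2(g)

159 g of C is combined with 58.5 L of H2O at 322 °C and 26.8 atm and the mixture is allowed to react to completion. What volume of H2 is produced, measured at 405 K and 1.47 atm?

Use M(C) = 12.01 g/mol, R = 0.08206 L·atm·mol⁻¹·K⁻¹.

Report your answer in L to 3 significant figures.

299 L

n(C) = 159 / 12.01 = 13.24 mol
n(H2O) = PV/RT = (26.8 × 58.5) / (0.08206 × 595.15) = 32.10 mol
For 13.24 mol C, stoichiometry requires (1/1) × 13.24 = 13.24 mol H2O; 32.10 mol is available, so C is limiting.
n(H2) = (1/1) × 13.24 = 13.24 mol
V(H2) = nRT/P = 13.24 × 0.08206 × 405 / 1.47 = 299.3 L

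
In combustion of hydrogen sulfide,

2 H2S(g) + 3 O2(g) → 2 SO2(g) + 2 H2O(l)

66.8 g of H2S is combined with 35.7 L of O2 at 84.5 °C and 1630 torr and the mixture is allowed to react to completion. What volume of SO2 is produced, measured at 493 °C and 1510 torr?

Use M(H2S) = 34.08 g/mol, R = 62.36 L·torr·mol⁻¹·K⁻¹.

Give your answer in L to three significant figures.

n(H2S) = 66.8 / 34.08 = 1.960 mol
n(O2) = PV/RT = (1630 × 35.7) / (62.36 × 357.65) = 2.609 mol
For 1.960 mol H2S, stoichiometry requires (3/2) × 1.960 = 2.940 mol O2; 2.609 mol is available, so O2 is limiting.
n(SO2) = (2/3) × 2.609 = 1.739 mol
V(SO2) = nRT/P = 1.739 × 62.36 × 766.15 / 1510 = 55.02 L

55.0 L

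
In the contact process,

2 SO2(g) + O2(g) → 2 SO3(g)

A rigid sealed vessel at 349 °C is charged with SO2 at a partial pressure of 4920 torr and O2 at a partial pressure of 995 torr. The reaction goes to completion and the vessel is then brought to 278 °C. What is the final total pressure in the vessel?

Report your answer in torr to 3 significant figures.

Because the vessel is rigid and T is held at 349 °C, work the stoichiometry in partial pressures (P_i = n_iRT/V).
P(O2) required for 4920 torr of SO2 = (1/2) × 4920 = 2460 torr; available 995 torr, so O2 is limiting.
P(SO2) remaining = 4920 − (2/1) × 995 = 2930 torr
P(gaseous products) = (2)/1 × 995 = 1990 torr
P_total at 349 °C = 2930 + 1990 = 4920 torr
Scaling to 278 °C: P = 4920 × 551.15/622.15 = 4359 torr

4360 torr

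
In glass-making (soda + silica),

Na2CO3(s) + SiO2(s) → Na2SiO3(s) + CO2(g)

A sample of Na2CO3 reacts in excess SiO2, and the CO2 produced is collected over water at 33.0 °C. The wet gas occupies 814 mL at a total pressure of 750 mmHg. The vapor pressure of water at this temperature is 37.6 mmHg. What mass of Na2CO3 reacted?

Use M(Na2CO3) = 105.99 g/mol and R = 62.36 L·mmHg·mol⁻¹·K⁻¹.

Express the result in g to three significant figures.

P(CO2) = 750 − 37.6 = 712.4 mmHg
n(CO2) = PV/RT = (712.4 × 0.8140) / (62.36 × 306.15) = 0.03037 mol
n(Na2CO3) = (1/1) × 0.03037 = 0.03037 mol
m(Na2CO3) = 0.03037 × 105.99 = 3.219 g

3.22 g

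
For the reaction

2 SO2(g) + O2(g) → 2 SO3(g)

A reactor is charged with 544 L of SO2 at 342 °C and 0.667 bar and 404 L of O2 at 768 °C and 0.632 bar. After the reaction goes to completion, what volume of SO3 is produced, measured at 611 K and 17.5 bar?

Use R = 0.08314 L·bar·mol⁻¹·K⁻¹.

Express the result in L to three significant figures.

n(SO2) = PV/RT = (0.667 × 544) / (0.08314 × 615.15) = 7.095 mol
n(O2) = PV/RT = (0.632 × 404) / (0.08314 × 1041.15) = 2.950 mol
For 7.095 mol SO2, stoichiometry requires (1/2) × 7.095 = 3.547 mol O2; 2.950 mol is available, so O2 is limiting.
n(SO3) = (2/1) × 2.950 = 5.900 mol
V(SO3) = nRT/P = 5.900 × 0.08314 × 611 / 17.5 = 17.13 L

17.1 L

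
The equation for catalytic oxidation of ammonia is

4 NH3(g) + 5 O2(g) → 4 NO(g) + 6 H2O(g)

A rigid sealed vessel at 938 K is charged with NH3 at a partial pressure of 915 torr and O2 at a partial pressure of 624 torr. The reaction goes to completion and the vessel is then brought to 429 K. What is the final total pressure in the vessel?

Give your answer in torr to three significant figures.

761 torr

At constant V, partial pressures at 938 K are proportional to moles, so apply stoichiometry directly to pressures.
P(O2) required for 915 torr of NH3 = (5/4) × 915 = 1144 torr; available 624 torr, so O2 is limiting.
P(NH3) remaining = 915 − (4/5) × 624 = 415.8 torr
P(gaseous products) = (4+6)/5 × 624 = 1248 torr
P_total at 938 K = 415.8 + 1248 = 1664 torr
Scaling to 429 K: P = 1664 × 429/938 = 761.0 torr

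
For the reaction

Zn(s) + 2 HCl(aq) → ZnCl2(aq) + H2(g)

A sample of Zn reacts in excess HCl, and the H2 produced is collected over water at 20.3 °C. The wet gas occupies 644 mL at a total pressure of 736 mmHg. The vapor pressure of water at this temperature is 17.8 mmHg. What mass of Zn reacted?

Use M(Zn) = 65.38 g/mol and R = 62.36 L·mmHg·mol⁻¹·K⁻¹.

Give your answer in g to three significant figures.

P(H2) = 736 − 17.8 = 718.2 mmHg
n(H2) = PV/RT = (718.2 × 0.6440) / (62.36 × 293.45) = 0.02527 mol
n(Zn) = (1/1) × 0.02527 = 0.02527 mol
m(Zn) = 0.02527 × 65.38 = 1.652 g

1.65 g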